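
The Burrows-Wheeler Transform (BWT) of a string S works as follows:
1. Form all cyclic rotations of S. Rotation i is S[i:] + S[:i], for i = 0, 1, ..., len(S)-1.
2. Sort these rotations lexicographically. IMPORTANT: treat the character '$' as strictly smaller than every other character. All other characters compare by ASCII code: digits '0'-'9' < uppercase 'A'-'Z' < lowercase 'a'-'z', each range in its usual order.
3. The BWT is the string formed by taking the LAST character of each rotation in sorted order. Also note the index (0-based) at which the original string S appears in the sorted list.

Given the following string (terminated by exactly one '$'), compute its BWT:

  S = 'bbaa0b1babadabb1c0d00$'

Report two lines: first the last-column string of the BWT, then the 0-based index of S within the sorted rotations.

Answer: 00dacbbabbdb0bb1aa$10a
18

Derivation:
All 22 rotations (rotation i = S[i:]+S[:i]):
  rot[0] = bbaa0b1babadabb1c0d00$
  rot[1] = baa0b1babadabb1c0d00$b
  rot[2] = aa0b1babadabb1c0d00$bb
  rot[3] = a0b1babadabb1c0d00$bba
  rot[4] = 0b1babadabb1c0d00$bbaa
  rot[5] = b1babadabb1c0d00$bbaa0
  rot[6] = 1babadabb1c0d00$bbaa0b
  rot[7] = babadabb1c0d00$bbaa0b1
  rot[8] = abadabb1c0d00$bbaa0b1b
  rot[9] = badabb1c0d00$bbaa0b1ba
  rot[10] = adabb1c0d00$bbaa0b1bab
  rot[11] = dabb1c0d00$bbaa0b1baba
  rot[12] = abb1c0d00$bbaa0b1babad
  rot[13] = bb1c0d00$bbaa0b1babada
  rot[14] = b1c0d00$bbaa0b1babadab
  rot[15] = 1c0d00$bbaa0b1babadabb
  rot[16] = c0d00$bbaa0b1babadabb1
  rot[17] = 0d00$bbaa0b1babadabb1c
  rot[18] = d00$bbaa0b1babadabb1c0
  rot[19] = 00$bbaa0b1babadabb1c0d
  rot[20] = 0$bbaa0b1babadabb1c0d0
  rot[21] = $bbaa0b1babadabb1c0d00
Sorted (with $ < everything):
  sorted[0] = $bbaa0b1babadabb1c0d00  (last char: '0')
  sorted[1] = 0$bbaa0b1babadabb1c0d0  (last char: '0')
  sorted[2] = 00$bbaa0b1babadabb1c0d  (last char: 'd')
  sorted[3] = 0b1babadabb1c0d00$bbaa  (last char: 'a')
  sorted[4] = 0d00$bbaa0b1babadabb1c  (last char: 'c')
  sorted[5] = 1babadabb1c0d00$bbaa0b  (last char: 'b')
  sorted[6] = 1c0d00$bbaa0b1babadabb  (last char: 'b')
  sorted[7] = a0b1babadabb1c0d00$bba  (last char: 'a')
  sorted[8] = aa0b1babadabb1c0d00$bb  (last char: 'b')
  sorted[9] = abadabb1c0d00$bbaa0b1b  (last char: 'b')
  sorted[10] = abb1c0d00$bbaa0b1babad  (last char: 'd')
  sorted[11] = adabb1c0d00$bbaa0b1bab  (last char: 'b')
  sorted[12] = b1babadabb1c0d00$bbaa0  (last char: '0')
  sorted[13] = b1c0d00$bbaa0b1babadab  (last char: 'b')
  sorted[14] = baa0b1babadabb1c0d00$b  (last char: 'b')
  sorted[15] = babadabb1c0d00$bbaa0b1  (last char: '1')
  sorted[16] = badabb1c0d00$bbaa0b1ba  (last char: 'a')
  sorted[17] = bb1c0d00$bbaa0b1babada  (last char: 'a')
  sorted[18] = bbaa0b1babadabb1c0d00$  (last char: '$')
  sorted[19] = c0d00$bbaa0b1babadabb1  (last char: '1')
  sorted[20] = d00$bbaa0b1babadabb1c0  (last char: '0')
  sorted[21] = dabb1c0d00$bbaa0b1baba  (last char: 'a')
Last column: 00dacbbabbdb0bb1aa$10a
Original string S is at sorted index 18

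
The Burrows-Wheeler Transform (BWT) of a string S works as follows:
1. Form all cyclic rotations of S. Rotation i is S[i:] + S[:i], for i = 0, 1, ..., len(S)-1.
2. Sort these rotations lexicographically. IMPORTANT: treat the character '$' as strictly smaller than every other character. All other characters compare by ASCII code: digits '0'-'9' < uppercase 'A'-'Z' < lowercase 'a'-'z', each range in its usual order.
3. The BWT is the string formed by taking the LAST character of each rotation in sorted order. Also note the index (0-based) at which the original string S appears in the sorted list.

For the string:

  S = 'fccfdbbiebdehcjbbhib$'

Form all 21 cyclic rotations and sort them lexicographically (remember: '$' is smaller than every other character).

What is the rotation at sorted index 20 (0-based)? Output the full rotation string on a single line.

All 21 rotations (rotation i = S[i:]+S[:i]):
  rot[0] = fccfdbbiebdehcjbbhib$
  rot[1] = ccfdbbiebdehcjbbhib$f
  rot[2] = cfdbbiebdehcjbbhib$fc
  rot[3] = fdbbiebdehcjbbhib$fcc
  rot[4] = dbbiebdehcjbbhib$fccf
  rot[5] = bbiebdehcjbbhib$fccfd
  rot[6] = biebdehcjbbhib$fccfdb
  rot[7] = iebdehcjbbhib$fccfdbb
  rot[8] = ebdehcjbbhib$fccfdbbi
  rot[9] = bdehcjbbhib$fccfdbbie
  rot[10] = dehcjbbhib$fccfdbbieb
  rot[11] = ehcjbbhib$fccfdbbiebd
  rot[12] = hcjbbhib$fccfdbbiebde
  rot[13] = cjbbhib$fccfdbbiebdeh
  rot[14] = jbbhib$fccfdbbiebdehc
  rot[15] = bbhib$fccfdbbiebdehcj
  rot[16] = bhib$fccfdbbiebdehcjb
  rot[17] = hib$fccfdbbiebdehcjbb
  rot[18] = ib$fccfdbbiebdehcjbbh
  rot[19] = b$fccfdbbiebdehcjbbhi
  rot[20] = $fccfdbbiebdehcjbbhib
Sorted (with $ < everything):
  sorted[0] = $fccfdbbiebdehcjbbhib
  sorted[1] = b$fccfdbbiebdehcjbbhi
  sorted[2] = bbhib$fccfdbbiebdehcj
  sorted[3] = bbiebdehcjbbhib$fccfd
  sorted[4] = bdehcjbbhib$fccfdbbie
  sorted[5] = bhib$fccfdbbiebdehcjb
  sorted[6] = biebdehcjbbhib$fccfdb
  sorted[7] = ccfdbbiebdehcjbbhib$f
  sorted[8] = cfdbbiebdehcjbbhib$fc
  sorted[9] = cjbbhib$fccfdbbiebdeh
  sorted[10] = dbbiebdehcjbbhib$fccf
  sorted[11] = dehcjbbhib$fccfdbbieb
  sorted[12] = ebdehcjbbhib$fccfdbbi
  sorted[13] = ehcjbbhib$fccfdbbiebd
  sorted[14] = fccfdbbiebdehcjbbhib$
  sorted[15] = fdbbiebdehcjbbhib$fcc
  sorted[16] = hcjbbhib$fccfdbbiebde
  sorted[17] = hib$fccfdbbiebdehcjbb
  sorted[18] = ib$fccfdbbiebdehcjbbh
  sorted[19] = iebdehcjbbhib$fccfdbb
  sorted[20] = jbbhib$fccfdbbiebdehc
sorted[20] = jbbhib$fccfdbbiebdehc

Answer: jbbhib$fccfdbbiebdehc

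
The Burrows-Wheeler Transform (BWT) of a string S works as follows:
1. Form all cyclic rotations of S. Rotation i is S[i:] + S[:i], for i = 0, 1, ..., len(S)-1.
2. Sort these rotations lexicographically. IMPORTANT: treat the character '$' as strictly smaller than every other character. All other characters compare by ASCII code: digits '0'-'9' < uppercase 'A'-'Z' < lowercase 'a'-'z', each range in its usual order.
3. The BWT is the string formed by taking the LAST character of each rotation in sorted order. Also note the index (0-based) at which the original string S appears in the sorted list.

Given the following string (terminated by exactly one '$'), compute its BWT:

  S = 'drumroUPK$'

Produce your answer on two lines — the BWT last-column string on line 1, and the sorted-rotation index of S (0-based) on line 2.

All 10 rotations (rotation i = S[i:]+S[:i]):
  rot[0] = drumroUPK$
  rot[1] = rumroUPK$d
  rot[2] = umroUPK$dr
  rot[3] = mroUPK$dru
  rot[4] = roUPK$drum
  rot[5] = oUPK$drumr
  rot[6] = UPK$drumro
  rot[7] = PK$drumroU
  rot[8] = K$drumroUP
  rot[9] = $drumroUPK
Sorted (with $ < everything):
  sorted[0] = $drumroUPK  (last char: 'K')
  sorted[1] = K$drumroUP  (last char: 'P')
  sorted[2] = PK$drumroU  (last char: 'U')
  sorted[3] = UPK$drumro  (last char: 'o')
  sorted[4] = drumroUPK$  (last char: '$')
  sorted[5] = mroUPK$dru  (last char: 'u')
  sorted[6] = oUPK$drumr  (last char: 'r')
  sorted[7] = roUPK$drum  (last char: 'm')
  sorted[8] = rumroUPK$d  (last char: 'd')
  sorted[9] = umroUPK$dr  (last char: 'r')
Last column: KPUo$urmdr
Original string S is at sorted index 4

Answer: KPUo$urmdr
4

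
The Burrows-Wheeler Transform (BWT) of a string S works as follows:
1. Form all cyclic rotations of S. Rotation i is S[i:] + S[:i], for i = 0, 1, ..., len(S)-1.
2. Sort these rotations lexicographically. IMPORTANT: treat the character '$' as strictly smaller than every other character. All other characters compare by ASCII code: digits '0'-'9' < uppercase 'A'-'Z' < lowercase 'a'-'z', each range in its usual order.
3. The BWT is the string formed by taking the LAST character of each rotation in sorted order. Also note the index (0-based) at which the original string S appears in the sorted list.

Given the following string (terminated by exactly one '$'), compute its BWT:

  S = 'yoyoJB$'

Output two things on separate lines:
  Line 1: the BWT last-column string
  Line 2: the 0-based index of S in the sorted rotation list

Answer: BJoyyo$
6

Derivation:
All 7 rotations (rotation i = S[i:]+S[:i]):
  rot[0] = yoyoJB$
  rot[1] = oyoJB$y
  rot[2] = yoJB$yo
  rot[3] = oJB$yoy
  rot[4] = JB$yoyo
  rot[5] = B$yoyoJ
  rot[6] = $yoyoJB
Sorted (with $ < everything):
  sorted[0] = $yoyoJB  (last char: 'B')
  sorted[1] = B$yoyoJ  (last char: 'J')
  sorted[2] = JB$yoyo  (last char: 'o')
  sorted[3] = oJB$yoy  (last char: 'y')
  sorted[4] = oyoJB$y  (last char: 'y')
  sorted[5] = yoJB$yo  (last char: 'o')
  sorted[6] = yoyoJB$  (last char: '$')
Last column: BJoyyo$
Original string S is at sorted index 6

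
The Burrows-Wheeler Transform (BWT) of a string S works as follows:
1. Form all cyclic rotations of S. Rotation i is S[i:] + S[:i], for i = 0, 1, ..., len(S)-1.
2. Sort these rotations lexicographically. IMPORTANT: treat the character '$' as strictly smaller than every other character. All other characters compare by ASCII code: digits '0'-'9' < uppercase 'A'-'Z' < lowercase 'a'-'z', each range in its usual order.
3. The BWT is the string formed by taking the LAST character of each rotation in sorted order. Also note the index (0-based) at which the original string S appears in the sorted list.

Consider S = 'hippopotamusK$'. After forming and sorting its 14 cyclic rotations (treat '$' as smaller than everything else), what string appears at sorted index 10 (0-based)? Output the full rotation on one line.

All 14 rotations (rotation i = S[i:]+S[:i]):
  rot[0] = hippopotamusK$
  rot[1] = ippopotamusK$h
  rot[2] = ppopotamusK$hi
  rot[3] = popotamusK$hip
  rot[4] = opotamusK$hipp
  rot[5] = potamusK$hippo
  rot[6] = otamusK$hippop
  rot[7] = tamusK$hippopo
  rot[8] = amusK$hippopot
  rot[9] = musK$hippopota
  rot[10] = usK$hippopotam
  rot[11] = sK$hippopotamu
  rot[12] = K$hippopotamus
  rot[13] = $hippopotamusK
Sorted (with $ < everything):
  sorted[0] = $hippopotamusK
  sorted[1] = K$hippopotamus
  sorted[2] = amusK$hippopot
  sorted[3] = hippopotamusK$
  sorted[4] = ippopotamusK$h
  sorted[5] = musK$hippopota
  sorted[6] = opotamusK$hipp
  sorted[7] = otamusK$hippop
  sorted[8] = popotamusK$hip
  sorted[9] = potamusK$hippo
  sorted[10] = ppopotamusK$hi
  sorted[11] = sK$hippopotamu
  sorted[12] = tamusK$hippopo
  sorted[13] = usK$hippopotam
sorted[10] = ppopotamusK$hi

Answer: ppopotamusK$hi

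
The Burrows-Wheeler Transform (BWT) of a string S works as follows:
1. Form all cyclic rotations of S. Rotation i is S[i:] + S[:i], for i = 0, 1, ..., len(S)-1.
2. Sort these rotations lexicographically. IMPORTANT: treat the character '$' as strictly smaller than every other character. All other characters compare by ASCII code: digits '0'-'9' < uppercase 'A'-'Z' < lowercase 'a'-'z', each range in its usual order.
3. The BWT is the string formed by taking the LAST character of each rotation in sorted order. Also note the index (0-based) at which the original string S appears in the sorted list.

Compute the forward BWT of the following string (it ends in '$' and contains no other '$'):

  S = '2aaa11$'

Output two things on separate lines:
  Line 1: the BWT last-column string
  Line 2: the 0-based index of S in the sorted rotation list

All 7 rotations (rotation i = S[i:]+S[:i]):
  rot[0] = 2aaa11$
  rot[1] = aaa11$2
  rot[2] = aa11$2a
  rot[3] = a11$2aa
  rot[4] = 11$2aaa
  rot[5] = 1$2aaa1
  rot[6] = $2aaa11
Sorted (with $ < everything):
  sorted[0] = $2aaa11  (last char: '1')
  sorted[1] = 1$2aaa1  (last char: '1')
  sorted[2] = 11$2aaa  (last char: 'a')
  sorted[3] = 2aaa11$  (last char: '$')
  sorted[4] = a11$2aa  (last char: 'a')
  sorted[5] = aa11$2a  (last char: 'a')
  sorted[6] = aaa11$2  (last char: '2')
Last column: 11a$aa2
Original string S is at sorted index 3

Answer: 11a$aa2
3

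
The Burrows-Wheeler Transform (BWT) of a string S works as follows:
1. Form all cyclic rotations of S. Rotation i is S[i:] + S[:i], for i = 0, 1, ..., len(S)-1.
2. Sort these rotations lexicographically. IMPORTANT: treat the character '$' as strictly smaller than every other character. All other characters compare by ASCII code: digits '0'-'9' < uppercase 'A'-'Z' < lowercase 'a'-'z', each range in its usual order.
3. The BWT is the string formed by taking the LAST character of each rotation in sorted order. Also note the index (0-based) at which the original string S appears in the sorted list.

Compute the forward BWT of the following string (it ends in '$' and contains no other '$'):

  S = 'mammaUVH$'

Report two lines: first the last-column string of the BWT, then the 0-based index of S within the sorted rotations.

All 9 rotations (rotation i = S[i:]+S[:i]):
  rot[0] = mammaUVH$
  rot[1] = ammaUVH$m
  rot[2] = mmaUVH$ma
  rot[3] = maUVH$mam
  rot[4] = aUVH$mamm
  rot[5] = UVH$mamma
  rot[6] = VH$mammaU
  rot[7] = H$mammaUV
  rot[8] = $mammaUVH
Sorted (with $ < everything):
  sorted[0] = $mammaUVH  (last char: 'H')
  sorted[1] = H$mammaUV  (last char: 'V')
  sorted[2] = UVH$mamma  (last char: 'a')
  sorted[3] = VH$mammaU  (last char: 'U')
  sorted[4] = aUVH$mamm  (last char: 'm')
  sorted[5] = ammaUVH$m  (last char: 'm')
  sorted[6] = maUVH$mam  (last char: 'm')
  sorted[7] = mammaUVH$  (last char: '$')
  sorted[8] = mmaUVH$ma  (last char: 'a')
Last column: HVaUmmm$a
Original string S is at sorted index 7

Answer: HVaUmmm$a
7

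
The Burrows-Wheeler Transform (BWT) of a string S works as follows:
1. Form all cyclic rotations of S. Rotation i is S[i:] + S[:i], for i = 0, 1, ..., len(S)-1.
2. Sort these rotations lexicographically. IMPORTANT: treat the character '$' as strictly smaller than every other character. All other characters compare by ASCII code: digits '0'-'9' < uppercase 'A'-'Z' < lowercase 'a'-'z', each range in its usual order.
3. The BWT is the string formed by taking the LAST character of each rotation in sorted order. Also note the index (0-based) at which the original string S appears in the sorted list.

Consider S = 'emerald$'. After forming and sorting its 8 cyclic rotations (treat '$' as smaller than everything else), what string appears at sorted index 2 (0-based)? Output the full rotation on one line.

Answer: d$emeral

Derivation:
All 8 rotations (rotation i = S[i:]+S[:i]):
  rot[0] = emerald$
  rot[1] = merald$e
  rot[2] = erald$em
  rot[3] = rald$eme
  rot[4] = ald$emer
  rot[5] = ld$emera
  rot[6] = d$emeral
  rot[7] = $emerald
Sorted (with $ < everything):
  sorted[0] = $emerald
  sorted[1] = ald$emer
  sorted[2] = d$emeral
  sorted[3] = emerald$
  sorted[4] = erald$em
  sorted[5] = ld$emera
  sorted[6] = merald$e
  sorted[7] = rald$eme
sorted[2] = d$emeral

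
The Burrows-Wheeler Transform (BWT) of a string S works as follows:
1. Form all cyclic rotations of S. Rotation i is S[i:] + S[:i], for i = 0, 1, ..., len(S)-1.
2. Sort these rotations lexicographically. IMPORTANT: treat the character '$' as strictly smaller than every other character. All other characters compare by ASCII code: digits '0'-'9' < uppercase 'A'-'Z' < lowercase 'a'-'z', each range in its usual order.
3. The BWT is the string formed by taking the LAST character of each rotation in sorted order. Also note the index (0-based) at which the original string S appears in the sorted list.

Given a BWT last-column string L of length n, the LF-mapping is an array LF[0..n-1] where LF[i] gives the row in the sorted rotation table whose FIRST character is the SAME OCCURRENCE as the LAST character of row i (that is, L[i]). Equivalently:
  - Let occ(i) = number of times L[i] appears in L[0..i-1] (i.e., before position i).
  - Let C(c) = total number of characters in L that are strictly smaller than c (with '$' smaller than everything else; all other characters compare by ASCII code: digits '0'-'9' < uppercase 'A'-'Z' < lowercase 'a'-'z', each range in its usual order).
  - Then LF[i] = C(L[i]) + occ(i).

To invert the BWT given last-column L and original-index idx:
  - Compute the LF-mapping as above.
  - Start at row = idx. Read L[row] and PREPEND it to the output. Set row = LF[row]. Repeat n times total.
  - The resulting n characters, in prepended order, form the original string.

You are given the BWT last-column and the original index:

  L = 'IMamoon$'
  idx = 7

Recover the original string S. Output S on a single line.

LF mapping: 1 2 3 4 6 7 5 0
Walk LF starting at row 7, prepending L[row]:
  step 1: row=7, L[7]='$', prepend. Next row=LF[7]=0
  step 2: row=0, L[0]='I', prepend. Next row=LF[0]=1
  step 3: row=1, L[1]='M', prepend. Next row=LF[1]=2
  step 4: row=2, L[2]='a', prepend. Next row=LF[2]=3
  step 5: row=3, L[3]='m', prepend. Next row=LF[3]=4
  step 6: row=4, L[4]='o', prepend. Next row=LF[4]=6
  step 7: row=6, L[6]='n', prepend. Next row=LF[6]=5
  step 8: row=5, L[5]='o', prepend. Next row=LF[5]=7
Reversed output: onomaMI$

Answer: onomaMI$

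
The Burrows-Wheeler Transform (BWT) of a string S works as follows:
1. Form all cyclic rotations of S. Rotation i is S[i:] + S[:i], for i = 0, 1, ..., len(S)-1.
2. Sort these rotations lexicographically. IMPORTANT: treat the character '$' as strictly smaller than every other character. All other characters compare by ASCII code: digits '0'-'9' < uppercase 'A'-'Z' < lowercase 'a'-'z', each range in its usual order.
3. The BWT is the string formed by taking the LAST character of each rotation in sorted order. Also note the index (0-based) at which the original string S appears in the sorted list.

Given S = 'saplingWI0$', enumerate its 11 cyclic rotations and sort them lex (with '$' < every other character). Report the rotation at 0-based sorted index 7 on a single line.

All 11 rotations (rotation i = S[i:]+S[:i]):
  rot[0] = saplingWI0$
  rot[1] = aplingWI0$s
  rot[2] = plingWI0$sa
  rot[3] = lingWI0$sap
  rot[4] = ingWI0$sapl
  rot[5] = ngWI0$sapli
  rot[6] = gWI0$saplin
  rot[7] = WI0$sapling
  rot[8] = I0$saplingW
  rot[9] = 0$saplingWI
  rot[10] = $saplingWI0
Sorted (with $ < everything):
  sorted[0] = $saplingWI0
  sorted[1] = 0$saplingWI
  sorted[2] = I0$saplingW
  sorted[3] = WI0$sapling
  sorted[4] = aplingWI0$s
  sorted[5] = gWI0$saplin
  sorted[6] = ingWI0$sapl
  sorted[7] = lingWI0$sap
  sorted[8] = ngWI0$sapli
  sorted[9] = plingWI0$sa
  sorted[10] = saplingWI0$
sorted[7] = lingWI0$sap

Answer: lingWI0$sap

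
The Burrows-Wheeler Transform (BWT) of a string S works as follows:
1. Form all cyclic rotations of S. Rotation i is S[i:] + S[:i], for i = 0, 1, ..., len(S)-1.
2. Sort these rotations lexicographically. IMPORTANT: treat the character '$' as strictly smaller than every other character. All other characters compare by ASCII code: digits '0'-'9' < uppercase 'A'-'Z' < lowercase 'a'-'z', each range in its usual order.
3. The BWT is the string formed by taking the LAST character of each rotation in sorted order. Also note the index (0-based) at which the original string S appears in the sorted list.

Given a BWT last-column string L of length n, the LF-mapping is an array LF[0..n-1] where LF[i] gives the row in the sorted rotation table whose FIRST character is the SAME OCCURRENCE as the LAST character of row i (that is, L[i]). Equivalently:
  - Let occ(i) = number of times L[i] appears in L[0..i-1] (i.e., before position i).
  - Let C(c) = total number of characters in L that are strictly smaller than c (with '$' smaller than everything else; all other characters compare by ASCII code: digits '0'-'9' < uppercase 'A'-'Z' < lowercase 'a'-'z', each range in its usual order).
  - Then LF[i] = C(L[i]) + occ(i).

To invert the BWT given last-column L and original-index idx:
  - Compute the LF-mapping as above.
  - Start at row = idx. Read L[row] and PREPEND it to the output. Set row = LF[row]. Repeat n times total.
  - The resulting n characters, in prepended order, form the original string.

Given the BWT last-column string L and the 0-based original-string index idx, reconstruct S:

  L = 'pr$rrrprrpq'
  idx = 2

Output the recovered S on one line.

LF mapping: 1 5 0 6 7 8 2 9 10 3 4
Walk LF starting at row 2, prepending L[row]:
  step 1: row=2, L[2]='$', prepend. Next row=LF[2]=0
  step 2: row=0, L[0]='p', prepend. Next row=LF[0]=1
  step 3: row=1, L[1]='r', prepend. Next row=LF[1]=5
  step 4: row=5, L[5]='r', prepend. Next row=LF[5]=8
  step 5: row=8, L[8]='r', prepend. Next row=LF[8]=10
  step 6: row=10, L[10]='q', prepend. Next row=LF[10]=4
  step 7: row=4, L[4]='r', prepend. Next row=LF[4]=7
  step 8: row=7, L[7]='r', prepend. Next row=LF[7]=9
  step 9: row=9, L[9]='p', prepend. Next row=LF[9]=3
  step 10: row=3, L[3]='r', prepend. Next row=LF[3]=6
  step 11: row=6, L[6]='p', prepend. Next row=LF[6]=2
Reversed output: prprrqrrrp$

Answer: prprrqrrrp$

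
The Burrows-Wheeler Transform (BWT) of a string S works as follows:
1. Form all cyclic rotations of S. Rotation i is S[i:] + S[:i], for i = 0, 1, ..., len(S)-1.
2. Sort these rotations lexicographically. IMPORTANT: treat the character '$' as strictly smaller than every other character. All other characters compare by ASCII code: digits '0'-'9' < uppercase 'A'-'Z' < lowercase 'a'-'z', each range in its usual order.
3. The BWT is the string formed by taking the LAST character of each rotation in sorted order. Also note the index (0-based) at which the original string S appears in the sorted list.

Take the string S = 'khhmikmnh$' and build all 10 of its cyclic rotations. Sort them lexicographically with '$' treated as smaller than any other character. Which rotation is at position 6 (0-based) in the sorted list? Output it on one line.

All 10 rotations (rotation i = S[i:]+S[:i]):
  rot[0] = khhmikmnh$
  rot[1] = hhmikmnh$k
  rot[2] = hmikmnh$kh
  rot[3] = mikmnh$khh
  rot[4] = ikmnh$khhm
  rot[5] = kmnh$khhmi
  rot[6] = mnh$khhmik
  rot[7] = nh$khhmikm
  rot[8] = h$khhmikmn
  rot[9] = $khhmikmnh
Sorted (with $ < everything):
  sorted[0] = $khhmikmnh
  sorted[1] = h$khhmikmn
  sorted[2] = hhmikmnh$k
  sorted[3] = hmikmnh$kh
  sorted[4] = ikmnh$khhm
  sorted[5] = khhmikmnh$
  sorted[6] = kmnh$khhmi
  sorted[7] = mikmnh$khh
  sorted[8] = mnh$khhmik
  sorted[9] = nh$khhmikm
sorted[6] = kmnh$khhmi

Answer: kmnh$khhmi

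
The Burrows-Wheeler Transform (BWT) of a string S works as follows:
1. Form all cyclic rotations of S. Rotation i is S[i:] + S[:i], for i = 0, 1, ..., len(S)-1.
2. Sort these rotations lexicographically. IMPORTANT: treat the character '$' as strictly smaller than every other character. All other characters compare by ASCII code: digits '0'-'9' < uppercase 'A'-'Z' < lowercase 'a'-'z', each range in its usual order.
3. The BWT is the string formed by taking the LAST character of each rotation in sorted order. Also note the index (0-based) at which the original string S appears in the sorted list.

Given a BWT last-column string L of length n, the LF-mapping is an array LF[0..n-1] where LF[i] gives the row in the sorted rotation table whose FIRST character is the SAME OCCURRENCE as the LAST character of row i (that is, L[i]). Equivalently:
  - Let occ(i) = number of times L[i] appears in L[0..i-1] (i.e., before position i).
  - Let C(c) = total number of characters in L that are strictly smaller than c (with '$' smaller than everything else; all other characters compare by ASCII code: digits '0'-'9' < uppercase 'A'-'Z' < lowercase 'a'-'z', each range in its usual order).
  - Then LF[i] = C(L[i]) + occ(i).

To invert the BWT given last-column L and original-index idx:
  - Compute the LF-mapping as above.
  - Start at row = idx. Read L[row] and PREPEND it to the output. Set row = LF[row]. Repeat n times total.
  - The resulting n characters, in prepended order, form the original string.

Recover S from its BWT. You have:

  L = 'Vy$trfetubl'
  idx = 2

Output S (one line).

Answer: butterflyV$

Derivation:
LF mapping: 1 10 0 7 6 4 3 8 9 2 5
Walk LF starting at row 2, prepending L[row]:
  step 1: row=2, L[2]='$', prepend. Next row=LF[2]=0
  step 2: row=0, L[0]='V', prepend. Next row=LF[0]=1
  step 3: row=1, L[1]='y', prepend. Next row=LF[1]=10
  step 4: row=10, L[10]='l', prepend. Next row=LF[10]=5
  step 5: row=5, L[5]='f', prepend. Next row=LF[5]=4
  step 6: row=4, L[4]='r', prepend. Next row=LF[4]=6
  step 7: row=6, L[6]='e', prepend. Next row=LF[6]=3
  step 8: row=3, L[3]='t', prepend. Next row=LF[3]=7
  step 9: row=7, L[7]='t', prepend. Next row=LF[7]=8
  step 10: row=8, L[8]='u', prepend. Next row=LF[8]=9
  step 11: row=9, L[9]='b', prepend. Next row=LF[9]=2
Reversed output: butterflyV$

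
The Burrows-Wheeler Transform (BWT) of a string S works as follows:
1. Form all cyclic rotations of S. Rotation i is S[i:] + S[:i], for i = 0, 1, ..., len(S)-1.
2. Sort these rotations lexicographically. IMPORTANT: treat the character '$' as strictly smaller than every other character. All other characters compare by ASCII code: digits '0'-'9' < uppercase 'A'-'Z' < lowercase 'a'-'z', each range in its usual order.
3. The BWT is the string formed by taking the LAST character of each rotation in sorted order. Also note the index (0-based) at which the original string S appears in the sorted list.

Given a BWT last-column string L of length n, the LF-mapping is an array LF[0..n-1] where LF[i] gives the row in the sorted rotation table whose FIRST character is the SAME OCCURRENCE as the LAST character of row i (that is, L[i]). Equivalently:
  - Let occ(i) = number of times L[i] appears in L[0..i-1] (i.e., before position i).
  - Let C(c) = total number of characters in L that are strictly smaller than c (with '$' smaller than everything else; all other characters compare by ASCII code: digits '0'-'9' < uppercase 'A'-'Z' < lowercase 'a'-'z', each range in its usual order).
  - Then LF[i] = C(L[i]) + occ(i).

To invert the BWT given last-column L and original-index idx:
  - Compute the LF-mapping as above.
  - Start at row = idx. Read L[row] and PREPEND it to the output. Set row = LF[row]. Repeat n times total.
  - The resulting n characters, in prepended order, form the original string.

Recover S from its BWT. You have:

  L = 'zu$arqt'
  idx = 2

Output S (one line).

Answer: quartz$

Derivation:
LF mapping: 6 5 0 1 3 2 4
Walk LF starting at row 2, prepending L[row]:
  step 1: row=2, L[2]='$', prepend. Next row=LF[2]=0
  step 2: row=0, L[0]='z', prepend. Next row=LF[0]=6
  step 3: row=6, L[6]='t', prepend. Next row=LF[6]=4
  step 4: row=4, L[4]='r', prepend. Next row=LF[4]=3
  step 5: row=3, L[3]='a', prepend. Next row=LF[3]=1
  step 6: row=1, L[1]='u', prepend. Next row=LF[1]=5
  step 7: row=5, L[5]='q', prepend. Next row=LF[5]=2
Reversed output: quartz$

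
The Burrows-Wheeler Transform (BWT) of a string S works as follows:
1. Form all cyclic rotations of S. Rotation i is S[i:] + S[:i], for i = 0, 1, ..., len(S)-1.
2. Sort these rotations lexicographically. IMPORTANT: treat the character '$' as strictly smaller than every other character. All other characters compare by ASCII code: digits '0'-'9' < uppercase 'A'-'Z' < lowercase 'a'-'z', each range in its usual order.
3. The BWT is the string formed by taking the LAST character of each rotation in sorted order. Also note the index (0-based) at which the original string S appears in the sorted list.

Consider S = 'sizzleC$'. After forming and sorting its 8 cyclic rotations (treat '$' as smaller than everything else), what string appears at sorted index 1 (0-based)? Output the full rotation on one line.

All 8 rotations (rotation i = S[i:]+S[:i]):
  rot[0] = sizzleC$
  rot[1] = izzleC$s
  rot[2] = zzleC$si
  rot[3] = zleC$siz
  rot[4] = leC$sizz
  rot[5] = eC$sizzl
  rot[6] = C$sizzle
  rot[7] = $sizzleC
Sorted (with $ < everything):
  sorted[0] = $sizzleC
  sorted[1] = C$sizzle
  sorted[2] = eC$sizzl
  sorted[3] = izzleC$s
  sorted[4] = leC$sizz
  sorted[5] = sizzleC$
  sorted[6] = zleC$siz
  sorted[7] = zzleC$si
sorted[1] = C$sizzle

Answer: C$sizzle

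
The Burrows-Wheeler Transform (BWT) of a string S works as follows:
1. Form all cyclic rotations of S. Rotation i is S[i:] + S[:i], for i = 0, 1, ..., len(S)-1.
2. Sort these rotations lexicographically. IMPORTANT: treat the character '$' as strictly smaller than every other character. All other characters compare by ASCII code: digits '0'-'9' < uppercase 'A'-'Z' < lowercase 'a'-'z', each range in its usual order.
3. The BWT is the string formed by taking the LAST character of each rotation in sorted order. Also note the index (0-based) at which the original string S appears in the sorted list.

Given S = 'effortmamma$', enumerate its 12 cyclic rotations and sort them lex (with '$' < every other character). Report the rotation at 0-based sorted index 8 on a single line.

Answer: mma$effortma

Derivation:
All 12 rotations (rotation i = S[i:]+S[:i]):
  rot[0] = effortmamma$
  rot[1] = ffortmamma$e
  rot[2] = fortmamma$ef
  rot[3] = ortmamma$eff
  rot[4] = rtmamma$effo
  rot[5] = tmamma$effor
  rot[6] = mamma$effort
  rot[7] = amma$effortm
  rot[8] = mma$effortma
  rot[9] = ma$effortmam
  rot[10] = a$effortmamm
  rot[11] = $effortmamma
Sorted (with $ < everything):
  sorted[0] = $effortmamma
  sorted[1] = a$effortmamm
  sorted[2] = amma$effortm
  sorted[3] = effortmamma$
  sorted[4] = ffortmamma$e
  sorted[5] = fortmamma$ef
  sorted[6] = ma$effortmam
  sorted[7] = mamma$effort
  sorted[8] = mma$effortma
  sorted[9] = ortmamma$eff
  sorted[10] = rtmamma$effo
  sorted[11] = tmamma$effor
sorted[8] = mma$effortma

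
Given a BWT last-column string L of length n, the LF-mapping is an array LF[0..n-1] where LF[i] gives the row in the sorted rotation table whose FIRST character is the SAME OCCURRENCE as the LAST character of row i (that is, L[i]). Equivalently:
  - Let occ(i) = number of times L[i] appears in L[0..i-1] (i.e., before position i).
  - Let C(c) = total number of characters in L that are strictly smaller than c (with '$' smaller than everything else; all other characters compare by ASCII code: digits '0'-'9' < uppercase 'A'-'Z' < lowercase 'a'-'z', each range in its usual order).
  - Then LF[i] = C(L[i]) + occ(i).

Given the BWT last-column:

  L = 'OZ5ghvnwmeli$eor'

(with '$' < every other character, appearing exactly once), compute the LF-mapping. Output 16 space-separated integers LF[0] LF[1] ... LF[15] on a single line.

Char counts: '$':1, '5':1, 'O':1, 'Z':1, 'e':2, 'g':1, 'h':1, 'i':1, 'l':1, 'm':1, 'n':1, 'o':1, 'r':1, 'v':1, 'w':1
C (first-col start): C('$')=0, C('5')=1, C('O')=2, C('Z')=3, C('e')=4, C('g')=6, C('h')=7, C('i')=8, C('l')=9, C('m')=10, C('n')=11, C('o')=12, C('r')=13, C('v')=14, C('w')=15
L[0]='O': occ=0, LF[0]=C('O')+0=2+0=2
L[1]='Z': occ=0, LF[1]=C('Z')+0=3+0=3
L[2]='5': occ=0, LF[2]=C('5')+0=1+0=1
L[3]='g': occ=0, LF[3]=C('g')+0=6+0=6
L[4]='h': occ=0, LF[4]=C('h')+0=7+0=7
L[5]='v': occ=0, LF[5]=C('v')+0=14+0=14
L[6]='n': occ=0, LF[6]=C('n')+0=11+0=11
L[7]='w': occ=0, LF[7]=C('w')+0=15+0=15
L[8]='m': occ=0, LF[8]=C('m')+0=10+0=10
L[9]='e': occ=0, LF[9]=C('e')+0=4+0=4
L[10]='l': occ=0, LF[10]=C('l')+0=9+0=9
L[11]='i': occ=0, LF[11]=C('i')+0=8+0=8
L[12]='$': occ=0, LF[12]=C('$')+0=0+0=0
L[13]='e': occ=1, LF[13]=C('e')+1=4+1=5
L[14]='o': occ=0, LF[14]=C('o')+0=12+0=12
L[15]='r': occ=0, LF[15]=C('r')+0=13+0=13

Answer: 2 3 1 6 7 14 11 15 10 4 9 8 0 5 12 13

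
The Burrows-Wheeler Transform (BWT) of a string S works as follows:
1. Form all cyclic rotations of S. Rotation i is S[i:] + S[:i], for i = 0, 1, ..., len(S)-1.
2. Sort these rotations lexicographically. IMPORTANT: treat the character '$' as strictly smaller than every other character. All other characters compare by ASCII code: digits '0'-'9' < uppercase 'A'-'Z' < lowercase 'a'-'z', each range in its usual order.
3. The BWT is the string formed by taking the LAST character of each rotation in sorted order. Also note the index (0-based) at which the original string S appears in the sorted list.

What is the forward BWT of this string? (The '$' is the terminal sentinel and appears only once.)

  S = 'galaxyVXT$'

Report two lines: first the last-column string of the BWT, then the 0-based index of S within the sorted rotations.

Answer: TXyVgl$aax
6

Derivation:
All 10 rotations (rotation i = S[i:]+S[:i]):
  rot[0] = galaxyVXT$
  rot[1] = alaxyVXT$g
  rot[2] = laxyVXT$ga
  rot[3] = axyVXT$gal
  rot[4] = xyVXT$gala
  rot[5] = yVXT$galax
  rot[6] = VXT$galaxy
  rot[7] = XT$galaxyV
  rot[8] = T$galaxyVX
  rot[9] = $galaxyVXT
Sorted (with $ < everything):
  sorted[0] = $galaxyVXT  (last char: 'T')
  sorted[1] = T$galaxyVX  (last char: 'X')
  sorted[2] = VXT$galaxy  (last char: 'y')
  sorted[3] = XT$galaxyV  (last char: 'V')
  sorted[4] = alaxyVXT$g  (last char: 'g')
  sorted[5] = axyVXT$gal  (last char: 'l')
  sorted[6] = galaxyVXT$  (last char: '$')
  sorted[7] = laxyVXT$ga  (last char: 'a')
  sorted[8] = xyVXT$gala  (last char: 'a')
  sorted[9] = yVXT$galax  (last char: 'x')
Last column: TXyVgl$aax
Original string S is at sorted index 6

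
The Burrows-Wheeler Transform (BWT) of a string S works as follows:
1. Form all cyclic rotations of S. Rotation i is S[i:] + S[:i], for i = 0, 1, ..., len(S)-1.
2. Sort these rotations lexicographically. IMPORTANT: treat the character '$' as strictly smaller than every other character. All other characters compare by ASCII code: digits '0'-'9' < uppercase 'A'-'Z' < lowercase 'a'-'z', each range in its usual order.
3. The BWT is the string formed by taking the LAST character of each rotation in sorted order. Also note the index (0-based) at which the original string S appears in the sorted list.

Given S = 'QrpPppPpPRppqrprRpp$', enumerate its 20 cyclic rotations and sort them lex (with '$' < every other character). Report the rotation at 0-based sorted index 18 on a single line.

Answer: rpPppPpPRppqrprRpp$Q

Derivation:
All 20 rotations (rotation i = S[i:]+S[:i]):
  rot[0] = QrpPppPpPRppqrprRpp$
  rot[1] = rpPppPpPRppqrprRpp$Q
  rot[2] = pPppPpPRppqrprRpp$Qr
  rot[3] = PppPpPRppqrprRpp$Qrp
  rot[4] = ppPpPRppqrprRpp$QrpP
  rot[5] = pPpPRppqrprRpp$QrpPp
  rot[6] = PpPRppqrprRpp$QrpPpp
  rot[7] = pPRppqrprRpp$QrpPppP
  rot[8] = PRppqrprRpp$QrpPppPp
  rot[9] = RppqrprRpp$QrpPppPpP
  rot[10] = ppqrprRpp$QrpPppPpPR
  rot[11] = pqrprRpp$QrpPppPpPRp
  rot[12] = qrprRpp$QrpPppPpPRpp
  rot[13] = rprRpp$QrpPppPpPRppq
  rot[14] = prRpp$QrpPppPpPRppqr
  rot[15] = rRpp$QrpPppPpPRppqrp
  rot[16] = Rpp$QrpPppPpPRppqrpr
  rot[17] = pp$QrpPppPpPRppqrprR
  rot[18] = p$QrpPppPpPRppqrprRp
  rot[19] = $QrpPppPpPRppqrprRpp
Sorted (with $ < everything):
  sorted[0] = $QrpPppPpPRppqrprRpp
  sorted[1] = PRppqrprRpp$QrpPppPp
  sorted[2] = PpPRppqrprRpp$QrpPpp
  sorted[3] = PppPpPRppqrprRpp$Qrp
  sorted[4] = QrpPppPpPRppqrprRpp$
  sorted[5] = Rpp$QrpPppPpPRppqrpr
  sorted[6] = RppqrprRpp$QrpPppPpP
  sorted[7] = p$QrpPppPpPRppqrprRp
  sorted[8] = pPRppqrprRpp$QrpPppP
  sorted[9] = pPpPRppqrprRpp$QrpPp
  sorted[10] = pPppPpPRppqrprRpp$Qr
  sorted[11] = pp$QrpPppPpPRppqrprR
  sorted[12] = ppPpPRppqrprRpp$QrpP
  sorted[13] = ppqrprRpp$QrpPppPpPR
  sorted[14] = pqrprRpp$QrpPppPpPRp
  sorted[15] = prRpp$QrpPppPpPRppqr
  sorted[16] = qrprRpp$QrpPppPpPRpp
  sorted[17] = rRpp$QrpPppPpPRppqrp
  sorted[18] = rpPppPpPRppqrprRpp$Q
  sorted[19] = rprRpp$QrpPppPpPRppq
sorted[18] = rpPppPpPRppqrprRpp$Q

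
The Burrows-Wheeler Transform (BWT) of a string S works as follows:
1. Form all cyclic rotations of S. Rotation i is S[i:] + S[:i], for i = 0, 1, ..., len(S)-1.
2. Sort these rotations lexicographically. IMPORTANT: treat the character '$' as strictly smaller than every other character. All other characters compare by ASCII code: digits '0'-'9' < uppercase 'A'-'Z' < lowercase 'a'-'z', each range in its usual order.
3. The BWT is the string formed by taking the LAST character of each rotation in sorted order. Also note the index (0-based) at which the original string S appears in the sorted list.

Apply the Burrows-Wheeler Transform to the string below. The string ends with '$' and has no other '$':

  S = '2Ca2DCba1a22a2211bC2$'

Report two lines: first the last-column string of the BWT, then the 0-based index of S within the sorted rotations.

All 21 rotations (rotation i = S[i:]+S[:i]):
  rot[0] = 2Ca2DCba1a22a2211bC2$
  rot[1] = Ca2DCba1a22a2211bC2$2
  rot[2] = a2DCba1a22a2211bC2$2C
  rot[3] = 2DCba1a22a2211bC2$2Ca
  rot[4] = DCba1a22a2211bC2$2Ca2
  rot[5] = Cba1a22a2211bC2$2Ca2D
  rot[6] = ba1a22a2211bC2$2Ca2DC
  rot[7] = a1a22a2211bC2$2Ca2DCb
  rot[8] = 1a22a2211bC2$2Ca2DCba
  rot[9] = a22a2211bC2$2Ca2DCba1
  rot[10] = 22a2211bC2$2Ca2DCba1a
  rot[11] = 2a2211bC2$2Ca2DCba1a2
  rot[12] = a2211bC2$2Ca2DCba1a22
  rot[13] = 2211bC2$2Ca2DCba1a22a
  rot[14] = 211bC2$2Ca2DCba1a22a2
  rot[15] = 11bC2$2Ca2DCba1a22a22
  rot[16] = 1bC2$2Ca2DCba1a22a221
  rot[17] = bC2$2Ca2DCba1a22a2211
  rot[18] = C2$2Ca2DCba1a22a2211b
  rot[19] = 2$2Ca2DCba1a22a2211bC
  rot[20] = $2Ca2DCba1a22a2211bC2
Sorted (with $ < everything):
  sorted[0] = $2Ca2DCba1a22a2211bC2  (last char: '2')
  sorted[1] = 11bC2$2Ca2DCba1a22a22  (last char: '2')
  sorted[2] = 1a22a2211bC2$2Ca2DCba  (last char: 'a')
  sorted[3] = 1bC2$2Ca2DCba1a22a221  (last char: '1')
  sorted[4] = 2$2Ca2DCba1a22a2211bC  (last char: 'C')
  sorted[5] = 211bC2$2Ca2DCba1a22a2  (last char: '2')
  sorted[6] = 2211bC2$2Ca2DCba1a22a  (last char: 'a')
  sorted[7] = 22a2211bC2$2Ca2DCba1a  (last char: 'a')
  sorted[8] = 2Ca2DCba1a22a2211bC2$  (last char: '$')
  sorted[9] = 2DCba1a22a2211bC2$2Ca  (last char: 'a')
  sorted[10] = 2a2211bC2$2Ca2DCba1a2  (last char: '2')
  sorted[11] = C2$2Ca2DCba1a22a2211b  (last char: 'b')
  sorted[12] = Ca2DCba1a22a2211bC2$2  (last char: '2')
  sorted[13] = Cba1a22a2211bC2$2Ca2D  (last char: 'D')
  sorted[14] = DCba1a22a2211bC2$2Ca2  (last char: '2')
  sorted[15] = a1a22a2211bC2$2Ca2DCb  (last char: 'b')
  sorted[16] = a2211bC2$2Ca2DCba1a22  (last char: '2')
  sorted[17] = a22a2211bC2$2Ca2DCba1  (last char: '1')
  sorted[18] = a2DCba1a22a2211bC2$2C  (last char: 'C')
  sorted[19] = bC2$2Ca2DCba1a22a2211  (last char: '1')
  sorted[20] = ba1a22a2211bC2$2Ca2DC  (last char: 'C')
Last column: 22a1C2aa$a2b2D2b21C1C
Original string S is at sorted index 8

Answer: 22a1C2aa$a2b2D2b21C1C
8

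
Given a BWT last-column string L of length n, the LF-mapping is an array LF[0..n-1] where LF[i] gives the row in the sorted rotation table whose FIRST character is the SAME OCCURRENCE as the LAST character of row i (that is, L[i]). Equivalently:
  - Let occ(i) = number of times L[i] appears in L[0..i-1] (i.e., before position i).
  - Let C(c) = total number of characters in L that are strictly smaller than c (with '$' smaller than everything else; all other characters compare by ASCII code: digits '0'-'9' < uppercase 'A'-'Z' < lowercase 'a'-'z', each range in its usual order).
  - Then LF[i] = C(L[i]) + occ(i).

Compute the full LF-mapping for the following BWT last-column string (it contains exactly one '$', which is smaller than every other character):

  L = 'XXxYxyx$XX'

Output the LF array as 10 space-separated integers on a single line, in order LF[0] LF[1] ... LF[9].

Answer: 1 2 6 5 7 9 8 0 3 4

Derivation:
Char counts: '$':1, 'X':4, 'Y':1, 'x':3, 'y':1
C (first-col start): C('$')=0, C('X')=1, C('Y')=5, C('x')=6, C('y')=9
L[0]='X': occ=0, LF[0]=C('X')+0=1+0=1
L[1]='X': occ=1, LF[1]=C('X')+1=1+1=2
L[2]='x': occ=0, LF[2]=C('x')+0=6+0=6
L[3]='Y': occ=0, LF[3]=C('Y')+0=5+0=5
L[4]='x': occ=1, LF[4]=C('x')+1=6+1=7
L[5]='y': occ=0, LF[5]=C('y')+0=9+0=9
L[6]='x': occ=2, LF[6]=C('x')+2=6+2=8
L[7]='$': occ=0, LF[7]=C('$')+0=0+0=0
L[8]='X': occ=2, LF[8]=C('X')+2=1+2=3
L[9]='X': occ=3, LF[9]=C('X')+3=1+3=4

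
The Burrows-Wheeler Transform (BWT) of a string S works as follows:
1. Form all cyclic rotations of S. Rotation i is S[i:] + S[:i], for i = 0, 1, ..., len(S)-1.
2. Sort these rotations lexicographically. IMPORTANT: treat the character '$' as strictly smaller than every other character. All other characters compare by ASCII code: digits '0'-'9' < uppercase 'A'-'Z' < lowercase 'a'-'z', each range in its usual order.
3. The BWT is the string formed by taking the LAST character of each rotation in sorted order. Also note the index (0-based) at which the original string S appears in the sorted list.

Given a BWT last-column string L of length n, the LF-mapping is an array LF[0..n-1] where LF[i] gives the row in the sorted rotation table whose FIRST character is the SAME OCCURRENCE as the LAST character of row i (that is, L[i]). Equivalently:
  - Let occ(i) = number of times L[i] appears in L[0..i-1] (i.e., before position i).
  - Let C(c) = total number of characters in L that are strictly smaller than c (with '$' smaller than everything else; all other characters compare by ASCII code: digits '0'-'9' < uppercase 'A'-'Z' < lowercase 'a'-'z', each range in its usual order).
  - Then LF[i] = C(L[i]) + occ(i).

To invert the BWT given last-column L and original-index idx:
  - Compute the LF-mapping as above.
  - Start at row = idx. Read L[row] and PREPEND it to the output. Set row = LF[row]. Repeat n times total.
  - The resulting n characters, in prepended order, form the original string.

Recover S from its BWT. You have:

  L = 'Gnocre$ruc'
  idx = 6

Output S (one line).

Answer: occurrenG$

Derivation:
LF mapping: 1 5 6 2 7 4 0 8 9 3
Walk LF starting at row 6, prepending L[row]:
  step 1: row=6, L[6]='$', prepend. Next row=LF[6]=0
  step 2: row=0, L[0]='G', prepend. Next row=LF[0]=1
  step 3: row=1, L[1]='n', prepend. Next row=LF[1]=5
  step 4: row=5, L[5]='e', prepend. Next row=LF[5]=4
  step 5: row=4, L[4]='r', prepend. Next row=LF[4]=7
  step 6: row=7, L[7]='r', prepend. Next row=LF[7]=8
  step 7: row=8, L[8]='u', prepend. Next row=LF[8]=9
  step 8: row=9, L[9]='c', prepend. Next row=LF[9]=3
  step 9: row=3, L[3]='c', prepend. Next row=LF[3]=2
  step 10: row=2, L[2]='o', prepend. Next row=LF[2]=6
Reversed output: occurrenG$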